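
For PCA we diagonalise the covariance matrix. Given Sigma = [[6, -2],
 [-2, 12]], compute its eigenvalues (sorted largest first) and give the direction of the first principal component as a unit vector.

Step 1 — characteristic polynomial of 2×2 Sigma:
  det(Sigma - λI) = λ² - trace · λ + det = 0.
  trace = 6 + 12 = 18, det = 6·12 - (-2)² = 68.
Step 2 — discriminant:
  Δ = trace² - 4·det = 324 - 272 = 52.
Step 3 — eigenvalues:
  λ = (trace ± √Δ)/2 = (18 ± 7.2111)/2,
  λ_1 = 12.6056,  λ_2 = 5.3944.

Step 4 — unit eigenvector for λ_1: solve (Sigma - λ_1 I)v = 0. First row:
  (6 - 12.6056)·v_x + (-2)·v_y = 0, i.e. (-6.6056)·v_x + (-2)·v_y = 0,
  so v ∝ (b, λ_1 - a) = (-2, 6.6056); multiply by -1 so the first entry is positive: u = (2, -6.6056).
  ||u|| = √((2)² + (-6.6056)²) = √(47.6333) ≈ 6.9017,
  v_1 = u/||u|| ≈ (0.2898, -0.9571) (||v_1|| = 1).

λ_1 = 12.6056,  λ_2 = 5.3944;  v_1 ≈ (0.2898, -0.9571)


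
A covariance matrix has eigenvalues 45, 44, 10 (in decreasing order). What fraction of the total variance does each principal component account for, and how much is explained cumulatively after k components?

Step 1 — total variance = trace(Sigma) = Σ λ_i = 45 + 44 + 10 = 99.

Step 2 — fraction explained by component i = λ_i / Σ λ:
  PC1: 45/99 = 0.4545
  PC2: 44/99 = 0.4444
  PC3: 10/99 = 0.101

Step 3 — cumulative fraction after k components = (λ_1 + ... + λ_k) / Σ λ:
  k = 1: 45/99 = 0.4545
  k = 2: (45 + 44)/99 = 89/99 = 0.899
  k = 3: (45 + 44 + 10)/99 = 99/99 = 1

Summary (fraction, with percent):

explained: PC1 0.4545 (45.45%), PC2 0.4444 (44.44%), PC3 0.101 (10.1%);  cumulative: 0.4545, 0.899, 1


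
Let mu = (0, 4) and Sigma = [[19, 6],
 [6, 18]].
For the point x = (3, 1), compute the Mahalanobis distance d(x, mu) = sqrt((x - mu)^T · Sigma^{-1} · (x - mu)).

Step 1 — centre the observation: (x - mu) = (3, -3).

Step 2 — invert Sigma. det(Sigma) = 19·18 - (6)² = 306.
  Sigma^{-1} = (1/det) · [[d, -b], [-b, a]] = [[0.0588, -0.0196],
 [-0.0196, 0.0621]].

Step 3 — form the quadratic (x - mu)^T · Sigma^{-1} · (x - mu):
  Sigma^{-1} · (x - mu) = (0.2353, -0.2451).
  (x - mu)^T · [Sigma^{-1} · (x - mu)] = (3)·(0.2353) + (-3)·(-0.2451) = 1.4412.

Step 4 — take square root: d = √(1.4412) ≈ 1.2005.

d(x, mu) = √(1.4412) ≈ 1.2005


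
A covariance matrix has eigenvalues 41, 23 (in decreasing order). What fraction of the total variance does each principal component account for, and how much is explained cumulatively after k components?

Step 1 — total variance = trace(Sigma) = Σ λ_i = 41 + 23 = 64.

Step 2 — fraction explained by component i = λ_i / Σ λ:
  PC1: 41/64 = 0.6406
  PC2: 23/64 = 0.3594

Step 3 — cumulative fraction after k components = (λ_1 + ... + λ_k) / Σ λ:
  k = 1: 41/64 = 0.6406
  k = 2: (41 + 23)/64 = 64/64 = 1

Summary (fraction, with percent):

explained: PC1 0.6406 (64.06%), PC2 0.3594 (35.94%);  cumulative: 0.6406, 1


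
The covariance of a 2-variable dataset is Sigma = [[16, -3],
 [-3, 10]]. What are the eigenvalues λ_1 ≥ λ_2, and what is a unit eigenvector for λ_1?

Step 1 — characteristic polynomial of 2×2 Sigma:
  det(Sigma - λI) = λ² - trace · λ + det = 0.
  trace = 16 + 10 = 26, det = 16·10 - (-3)² = 151.
Step 2 — discriminant:
  Δ = trace² - 4·det = 676 - 604 = 72.
Step 3 — eigenvalues:
  λ = (trace ± √Δ)/2 = (26 ± 8.4853)/2,
  λ_1 = 17.2426,  λ_2 = 8.7574.

Step 4 — unit eigenvector for λ_1: solve (Sigma - λ_1 I)v = 0. First row:
  (16 - 17.2426)·v_x + (-3)·v_y = 0, i.e. (-1.2426)·v_x + (-3)·v_y = 0,
  so v ∝ (b, λ_1 - a) = (-3, 1.2426); multiply by -1 so the first entry is positive: u = (3, -1.2426).
  ||u|| = √((3)² + (-1.2426)²) = √(10.5442) ≈ 3.2472,
  v_1 = u/||u|| ≈ (0.9239, -0.3827) (||v_1|| = 1).

λ_1 = 17.2426,  λ_2 = 8.7574;  v_1 ≈ (0.9239, -0.3827)


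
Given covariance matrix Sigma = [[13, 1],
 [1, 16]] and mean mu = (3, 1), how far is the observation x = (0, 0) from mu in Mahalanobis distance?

Step 1 — centre the observation: (x - mu) = (-3, -1).

Step 2 — invert Sigma. det(Sigma) = 13·16 - (1)² = 207.
  Sigma^{-1} = (1/det) · [[d, -b], [-b, a]] = [[0.0773, -0.0048],
 [-0.0048, 0.0628]].

Step 3 — form the quadratic (x - mu)^T · Sigma^{-1} · (x - mu):
  Sigma^{-1} · (x - mu) = (-0.2271, -0.0483).
  (x - mu)^T · [Sigma^{-1} · (x - mu)] = (-3)·(-0.2271) + (-1)·(-0.0483) = 0.7295.

Step 4 — take square root: d = √(0.7295) ≈ 0.8541.

d(x, mu) = √(0.7295) ≈ 0.8541


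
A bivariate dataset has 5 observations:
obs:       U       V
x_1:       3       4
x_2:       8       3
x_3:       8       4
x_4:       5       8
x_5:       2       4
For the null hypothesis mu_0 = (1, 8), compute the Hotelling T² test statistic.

Step 1 — sample mean vector:
  mean(U) = (3 + 8 + 8 + 5 + 2) / 5 = 26/5 = 5.2
  mean(V) = (4 + 3 + 4 + 8 + 4) / 5 = 23/5 = 4.6
  x̄ = (5.2, 4.6),  deviation x̄ - mu_0 = (5.2, 4.6) - (1, 8) = (4.2, -3.4).

Step 2 — sample covariance matrix, S[i,j] = (1/(n-1)) · Σ_k (x_{k,i} - mean_i) · (x_{k,j} - mean_j), divisor n-1 = 4:
  S[U,U] = ((-2.2)·(-2.2) + (2.8)·(2.8) + (2.8)·(2.8) + (-0.2)·(-0.2) + (-3.2)·(-3.2)) / 4 = 30.8/4 = 7.7
  S[U,V] = ((-2.2)·(-0.6) + (2.8)·(-1.6) + (2.8)·(-0.6) + (-0.2)·(3.4) + (-3.2)·(-0.6)) / 4 = -3.6/4 = -0.9
  S[V,V] = ((-0.6)·(-0.6) + (-1.6)·(-1.6) + (-0.6)·(-0.6) + (3.4)·(3.4) + (-0.6)·(-0.6)) / 4 = 15.2/4 = 3.8
  S = [[7.7, -0.9],
 [-0.9, 3.8]].

Step 3 — invert S. det(S) = 7.7·3.8 - (-0.9)² = 28.45.
  S^{-1} = (1/det) · [[d, -b], [-b, a]] = [[0.1336, 0.0316],
 [0.0316, 0.2707]].

Step 4 — quadratic form (x̄ - mu_0)^T · S^{-1} · (x̄ - mu_0):
  S^{-1} · (x̄ - mu_0) = (0.4534, -0.7873),
  (x̄ - mu_0)^T · [...] = (4.2)·(0.4534) + (-3.4)·(-0.7873) = 4.5814.

Step 5 — scale by n: T² = 5 · 4.5814 = 22.9069.

T² ≈ 22.9069


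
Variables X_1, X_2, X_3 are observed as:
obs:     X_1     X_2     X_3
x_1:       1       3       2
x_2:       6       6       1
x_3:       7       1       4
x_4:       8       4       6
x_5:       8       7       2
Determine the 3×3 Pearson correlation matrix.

Step 1 — column means:
  mean(X_1) = (1 + 6 + 7 + 8 + 8) / 5 = 30/5 = 6
  mean(X_2) = (3 + 6 + 1 + 4 + 7) / 5 = 21/5 = 4.2
  mean(X_3) = (2 + 1 + 4 + 6 + 2) / 5 = 15/5 = 3

Step 2 — sample variances and covariances s[i,j] = (1/(n-1)) · Σ_k (x_{k,i} - mean_i) · (x_{k,j} - mean_j), with n-1 = 4:
  s[X_1,X_1] = ((-5)·(-5) + (0)·(0) + (1)·(1) + (2)·(2) + (2)·(2)) / 4 = 34/4 = 8.5
  s[X_1,X_2] = ((-5)·(-1.2) + (0)·(1.8) + (1)·(-3.2) + (2)·(-0.2) + (2)·(2.8)) / 4 = 8/4 = 2
  s[X_1,X_3] = ((-5)·(-1) + (0)·(-2) + (1)·(1) + (2)·(3) + (2)·(-1)) / 4 = 10/4 = 2.5
  s[X_2,X_2] = ((-1.2)·(-1.2) + (1.8)·(1.8) + (-3.2)·(-3.2) + (-0.2)·(-0.2) + (2.8)·(2.8)) / 4 = 22.8/4 = 5.7
  s[X_2,X_3] = ((-1.2)·(-1) + (1.8)·(-2) + (-3.2)·(1) + (-0.2)·(3) + (2.8)·(-1)) / 4 = -9/4 = -2.25
  s[X_3,X_3] = ((-1)·(-1) + (-2)·(-2) + (1)·(1) + (3)·(3) + (-1)·(-1)) / 4 = 16/4 = 4
  Sample standard deviations s_i = √(s[i,i]):
  s(X_1) = √(8.5) = 2.9155
  s(X_2) = √(5.7) = 2.3875
  s(X_3) = √(4) = 2

Step 3 — r_{ij} = s_{ij} / (s_i · s_j):
  r[X_1,X_1] = 1 (diagonal).
  r[X_1,X_2] = 2 / (2.9155 · 2.3875) = 2 / 6.9606 = 0.2873
  r[X_1,X_3] = 2.5 / (2.9155 · 2) = 2.5 / 5.831 = 0.4287
  r[X_2,X_2] = 1 (diagonal).
  r[X_2,X_3] = -2.25 / (2.3875 · 2) = -2.25 / 4.7749 = -0.4712
  r[X_3,X_3] = 1 (diagonal).

R is symmetric with unit diagonal. Assembling:

R = [[1, 0.2873, 0.4287],
 [0.2873, 1, -0.4712],
 [0.4287, -0.4712, 1]]


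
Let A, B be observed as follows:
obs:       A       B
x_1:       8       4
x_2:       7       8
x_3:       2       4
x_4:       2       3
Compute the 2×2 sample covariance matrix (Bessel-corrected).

Step 1 — column means:
  mean(A) = (8 + 7 + 2 + 2) / 4 = 19/4 = 4.75
  mean(B) = (4 + 8 + 4 + 3) / 4 = 19/4 = 4.75

Step 2 — sample covariance S[i,j] = (1/(n-1)) · Σ_k (x_{k,i} - mean_i) · (x_{k,j} - mean_j), with n-1 = 3.
  S[A,A] = ((3.25)·(3.25) + (2.25)·(2.25) + (-2.75)·(-2.75) + (-2.75)·(-2.75)) / 3 = 30.75/3 = 10.25
  S[A,B] = ((3.25)·(-0.75) + (2.25)·(3.25) + (-2.75)·(-0.75) + (-2.75)·(-1.75)) / 3 = 11.75/3 = 3.9167
  S[B,B] = ((-0.75)·(-0.75) + (3.25)·(3.25) + (-0.75)·(-0.75) + (-1.75)·(-1.75)) / 3 = 14.75/3 = 4.9167

S is symmetric (S[j,i] = S[i,j]). Assembling:

S = [[10.25, 3.9167],
 [3.9167, 4.9167]]


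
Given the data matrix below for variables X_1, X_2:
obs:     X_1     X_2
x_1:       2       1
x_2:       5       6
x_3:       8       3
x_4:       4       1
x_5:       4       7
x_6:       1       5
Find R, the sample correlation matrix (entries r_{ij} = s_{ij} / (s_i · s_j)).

Step 1 — column means:
  mean(X_1) = (2 + 5 + 8 + 4 + 4 + 1) / 6 = 24/6 = 4
  mean(X_2) = (1 + 6 + 3 + 1 + 7 + 5) / 6 = 23/6 = 3.8333

Step 2 — sample variances and covariances s[i,j] = (1/(n-1)) · Σ_k (x_{k,i} - mean_i) · (x_{k,j} - mean_j), with n-1 = 5:
  s[X_1,X_1] = ((-2)·(-2) + (1)·(1) + (4)·(4) + (0)·(0) + (0)·(0) + (-3)·(-3)) / 5 = 30/5 = 6
  s[X_1,X_2] = ((-2)·(-2.8333) + (1)·(2.1667) + (4)·(-0.8333) + (0)·(-2.8333) + (0)·(3.1667) + (-3)·(1.1667)) / 5 = 1/5 = 0.2
  s[X_2,X_2] = ((-2.8333)·(-2.8333) + (2.1667)·(2.1667) + (-0.8333)·(-0.8333) + (-2.8333)·(-2.8333) + (3.1667)·(3.1667) + (1.1667)·(1.1667)) / 5 = 32.8333/5 = 6.5667
  Sample standard deviations s_i = √(s[i,i]):
  s(X_1) = √(6) = 2.4495
  s(X_2) = √(6.5667) = 2.5626

Step 3 — r_{ij} = s_{ij} / (s_i · s_j):
  r[X_1,X_1] = 1 (diagonal).
  r[X_1,X_2] = 0.2 / (2.4495 · 2.5626) = 0.2 / 6.2769 = 0.0319
  r[X_2,X_2] = 1 (diagonal).

R is symmetric with unit diagonal. Assembling:

R = [[1, 0.0319],
 [0.0319, 1]]


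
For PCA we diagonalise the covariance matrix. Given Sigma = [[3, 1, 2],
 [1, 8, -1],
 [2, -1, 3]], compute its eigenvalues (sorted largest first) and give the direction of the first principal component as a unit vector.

Step 1 — characteristic polynomial p(λ) = det(λI - Sigma) = λ³ - tr·λ² + c_1·λ - det, where tr = trace, c_1 = sum of the principal 2×2 minors, det = det(Sigma):
  tr = 3 + 8 + 3 = 14,
  c_1 = (3·8 - (1)²) + (3·3 - (2)²) + (8·3 - (-1)²) = 23 + 5 + 23 = 51,
  det = 3·(8·3 - (-1)²) - (1)·((1)·3 - (-1)·(2)) + (2)·((1)·(-1) - 8·(2)) = 3·(23) - (1)·(5) + (2)·(-17) = 30.
  So p(λ) = λ³ - 14λ² + 51λ - 30.
Step 2 — look for an integer root (rational root theorem: any rational root is an integer divisor of 30). Testing λ = 5:
  p(5) = 125 - 350 + 255 - 30 = 0  ✓
  Dividing out (λ - 5): p(λ) = (λ - 5)(λ² - 9λ + 6).
Step 3 — remaining eigenvalues from the quadratic λ² - 9λ + 6 = 0:
  Δ = 9² - 4·6 = 81 - 24 = 57,  λ = (9 ± √57)/2 = (9 ± 7.5498)/2 ≈ 8.2749 or 0.7251.
  Sorted: λ_1 = 8.2749,  λ_2 = 5,  λ_3 = 0.7251  (check: sum = 14 = tr ✓).

Step 4 — unit eigenvector for λ_1 ≈ 8.2749: v spans the null space of (Sigma - λ_1 I), whose rows are
  r_1 = (-5.2749, 1, 2),  r_2 = (1, -0.2749, -1),  r_3 = (2, -1, -5.2749).
  v is orthogonal to every row, so take v ∝ r_1 × r_2 = ((1)·(-1) - (2)·(-0.2749), (2)·(1) - (-5.2749)·(-1), (-5.2749)·(-0.2749) - (1)·(1)) ≈ (-0.4502, -3.2749, 0.4502).
  Rescale (multiply by -1 so the first nonzero entry is positive): u = (0.4502, 3.2749, -0.4502).
  ||u|| = √((0.4502)² + (3.2749)² + (-0.4502)²) = √(11.1304) ≈ 3.3362,  v_1 = u/||u|| ≈ (0.1349, 0.9816, -0.1349) (||v_1|| = 1).

λ_1 = 8.2749,  λ_2 = 5,  λ_3 = 0.7251;  v_1 ≈ (0.1349, 0.9816, -0.1349)


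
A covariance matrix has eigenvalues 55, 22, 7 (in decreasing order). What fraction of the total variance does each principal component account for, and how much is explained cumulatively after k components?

Step 1 — total variance = trace(Sigma) = Σ λ_i = 55 + 22 + 7 = 84.

Step 2 — fraction explained by component i = λ_i / Σ λ:
  PC1: 55/84 = 0.6548
  PC2: 22/84 = 0.2619
  PC3: 7/84 = 0.0833

Step 3 — cumulative fraction after k components = (λ_1 + ... + λ_k) / Σ λ:
  k = 1: 55/84 = 0.6548
  k = 2: (55 + 22)/84 = 77/84 = 0.9167
  k = 3: (55 + 22 + 7)/84 = 84/84 = 1

Summary (fraction, with percent):

explained: PC1 0.6548 (65.48%), PC2 0.2619 (26.19%), PC3 0.0833 (8.33%);  cumulative: 0.6548, 0.9167, 1


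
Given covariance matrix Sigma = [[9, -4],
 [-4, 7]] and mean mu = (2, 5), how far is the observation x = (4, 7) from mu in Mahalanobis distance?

Step 1 — centre the observation: (x - mu) = (2, 2).

Step 2 — invert Sigma. det(Sigma) = 9·7 - (-4)² = 47.
  Sigma^{-1} = (1/det) · [[d, -b], [-b, a]] = [[0.1489, 0.0851],
 [0.0851, 0.1915]].

Step 3 — form the quadratic (x - mu)^T · Sigma^{-1} · (x - mu):
  Sigma^{-1} · (x - mu) = (0.4681, 0.5532).
  (x - mu)^T · [Sigma^{-1} · (x - mu)] = (2)·(0.4681) + (2)·(0.5532) = 2.0426.

Step 4 — take square root: d = √(2.0426) ≈ 1.4292.

d(x, mu) = √(2.0426) ≈ 1.4292


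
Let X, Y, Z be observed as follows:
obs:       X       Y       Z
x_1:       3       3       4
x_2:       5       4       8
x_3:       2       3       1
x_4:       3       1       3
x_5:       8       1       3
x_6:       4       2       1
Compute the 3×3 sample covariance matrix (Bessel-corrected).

Step 1 — column means:
  mean(X) = (3 + 5 + 2 + 3 + 8 + 4) / 6 = 25/6 = 4.1667
  mean(Y) = (3 + 4 + 3 + 1 + 1 + 2) / 6 = 14/6 = 2.3333
  mean(Z) = (4 + 8 + 1 + 3 + 3 + 1) / 6 = 20/6 = 3.3333

Step 2 — sample covariance S[i,j] = (1/(n-1)) · Σ_k (x_{k,i} - mean_i) · (x_{k,j} - mean_j), with n-1 = 5.
  S[X,X] = ((-1.1667)·(-1.1667) + (0.8333)·(0.8333) + (-2.1667)·(-2.1667) + (-1.1667)·(-1.1667) + (3.8333)·(3.8333) + (-0.1667)·(-0.1667)) / 5 = 22.8333/5 = 4.5667
  S[X,Y] = ((-1.1667)·(0.6667) + (0.8333)·(1.6667) + (-2.1667)·(0.6667) + (-1.1667)·(-1.3333) + (3.8333)·(-1.3333) + (-0.1667)·(-0.3333)) / 5 = -4.3333/5 = -0.8667
  S[X,Z] = ((-1.1667)·(0.6667) + (0.8333)·(4.6667) + (-2.1667)·(-2.3333) + (-1.1667)·(-0.3333) + (3.8333)·(-0.3333) + (-0.1667)·(-2.3333)) / 5 = 7.6667/5 = 1.5333
  S[Y,Y] = ((0.6667)·(0.6667) + (1.6667)·(1.6667) + (0.6667)·(0.6667) + (-1.3333)·(-1.3333) + (-1.3333)·(-1.3333) + (-0.3333)·(-0.3333)) / 5 = 7.3333/5 = 1.4667
  S[Y,Z] = ((0.6667)·(0.6667) + (1.6667)·(4.6667) + (0.6667)·(-2.3333) + (-1.3333)·(-0.3333) + (-1.3333)·(-0.3333) + (-0.3333)·(-2.3333)) / 5 = 8.3333/5 = 1.6667
  S[Z,Z] = ((0.6667)·(0.6667) + (4.6667)·(4.6667) + (-2.3333)·(-2.3333) + (-0.3333)·(-0.3333) + (-0.3333)·(-0.3333) + (-2.3333)·(-2.3333)) / 5 = 33.3333/5 = 6.6667

S is symmetric (S[j,i] = S[i,j]). Assembling:

S = [[4.5667, -0.8667, 1.5333],
 [-0.8667, 1.4667, 1.6667],
 [1.5333, 1.6667, 6.6667]]


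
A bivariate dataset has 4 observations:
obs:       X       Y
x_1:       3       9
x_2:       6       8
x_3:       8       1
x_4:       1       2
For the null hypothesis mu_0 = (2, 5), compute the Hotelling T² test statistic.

Step 1 — sample mean vector:
  mean(X) = (3 + 6 + 8 + 1) / 4 = 18/4 = 4.5
  mean(Y) = (9 + 8 + 1 + 2) / 4 = 20/4 = 5
  x̄ = (4.5, 5),  deviation x̄ - mu_0 = (4.5, 5) - (2, 5) = (2.5, 0).

Step 2 — sample covariance matrix, S[i,j] = (1/(n-1)) · Σ_k (x_{k,i} - mean_i) · (x_{k,j} - mean_j), divisor n-1 = 3:
  S[X,X] = ((-1.5)·(-1.5) + (1.5)·(1.5) + (3.5)·(3.5) + (-3.5)·(-3.5)) / 3 = 29/3 = 9.6667
  S[X,Y] = ((-1.5)·(4) + (1.5)·(3) + (3.5)·(-4) + (-3.5)·(-3)) / 3 = -5/3 = -1.6667
  S[Y,Y] = ((4)·(4) + (3)·(3) + (-4)·(-4) + (-3)·(-3)) / 3 = 50/3 = 16.6667
  S = [[9.6667, -1.6667],
 [-1.6667, 16.6667]].

Step 3 — invert S. det(S) = 9.6667·16.6667 - (-1.6667)² = 158.3333.
  S^{-1} = (1/det) · [[d, -b], [-b, a]] = [[0.1053, 0.0105],
 [0.0105, 0.0611]].

Step 4 — quadratic form (x̄ - mu_0)^T · S^{-1} · (x̄ - mu_0):
  S^{-1} · (x̄ - mu_0) = (0.2632, 0.0263),
  (x̄ - mu_0)^T · [...] = (2.5)·(0.2632) + (0)·(0.0263) = 0.6579.

Step 5 — scale by n: T² = 4 · 0.6579 = 2.6316.

T² ≈ 2.6316


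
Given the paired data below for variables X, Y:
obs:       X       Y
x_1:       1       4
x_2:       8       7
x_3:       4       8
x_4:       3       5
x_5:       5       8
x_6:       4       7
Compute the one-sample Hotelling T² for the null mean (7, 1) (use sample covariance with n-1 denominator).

Step 1 — sample mean vector:
  mean(X) = (1 + 8 + 4 + 3 + 5 + 4) / 6 = 25/6 = 4.1667
  mean(Y) = (4 + 7 + 8 + 5 + 8 + 7) / 6 = 39/6 = 6.5
  x̄ = (4.1667, 6.5),  deviation x̄ - mu_0 = (4.1667, 6.5) - (7, 1) = (-2.8333, 5.5).

Step 2 — sample covariance matrix, S[i,j] = (1/(n-1)) · Σ_k (x_{k,i} - mean_i) · (x_{k,j} - mean_j), divisor n-1 = 5:
  S[X,X] = ((-3.1667)·(-3.1667) + (3.8333)·(3.8333) + (-0.1667)·(-0.1667) + (-1.1667)·(-1.1667) + (0.8333)·(0.8333) + (-0.1667)·(-0.1667)) / 5 = 26.8333/5 = 5.3667
  S[X,Y] = ((-3.1667)·(-2.5) + (3.8333)·(0.5) + (-0.1667)·(1.5) + (-1.1667)·(-1.5) + (0.8333)·(1.5) + (-0.1667)·(0.5)) / 5 = 12.5/5 = 2.5
  S[Y,Y] = ((-2.5)·(-2.5) + (0.5)·(0.5) + (1.5)·(1.5) + (-1.5)·(-1.5) + (1.5)·(1.5) + (0.5)·(0.5)) / 5 = 13.5/5 = 2.7
  S = [[5.3667, 2.5],
 [2.5, 2.7]].

Step 3 — invert S. det(S) = 5.3667·2.7 - (2.5)² = 8.24.
  S^{-1} = (1/det) · [[d, -b], [-b, a]] = [[0.3277, -0.3034],
 [-0.3034, 0.6513]].

Step 4 — quadratic form (x̄ - mu_0)^T · S^{-1} · (x̄ - mu_0):
  S^{-1} · (x̄ - mu_0) = (-2.5971, 4.4417),
  (x̄ - mu_0)^T · [...] = (-2.8333)·(-2.5971) + (5.5)·(4.4417) = 31.788.

Step 5 — scale by n: T² = 6 · 31.788 = 190.7282.

T² ≈ 190.7282


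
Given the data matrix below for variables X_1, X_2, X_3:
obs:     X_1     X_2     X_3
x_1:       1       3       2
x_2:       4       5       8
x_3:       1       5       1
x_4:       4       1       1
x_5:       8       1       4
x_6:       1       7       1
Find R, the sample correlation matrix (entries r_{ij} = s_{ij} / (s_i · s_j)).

Step 1 — column means:
  mean(X_1) = (1 + 4 + 1 + 4 + 8 + 1) / 6 = 19/6 = 3.1667
  mean(X_2) = (3 + 5 + 5 + 1 + 1 + 7) / 6 = 22/6 = 3.6667
  mean(X_3) = (2 + 8 + 1 + 1 + 4 + 1) / 6 = 17/6 = 2.8333

Step 2 — sample variances and covariances s[i,j] = (1/(n-1)) · Σ_k (x_{k,i} - mean_i) · (x_{k,j} - mean_j), with n-1 = 5:
  s[X_1,X_1] = ((-2.1667)·(-2.1667) + (0.8333)·(0.8333) + (-2.1667)·(-2.1667) + (0.8333)·(0.8333) + (4.8333)·(4.8333) + (-2.1667)·(-2.1667)) / 5 = 38.8333/5 = 7.7667
  s[X_1,X_2] = ((-2.1667)·(-0.6667) + (0.8333)·(1.3333) + (-2.1667)·(1.3333) + (0.8333)·(-2.6667) + (4.8333)·(-2.6667) + (-2.1667)·(3.3333)) / 5 = -22.6667/5 = -4.5333
  s[X_1,X_3] = ((-2.1667)·(-0.8333) + (0.8333)·(5.1667) + (-2.1667)·(-1.8333) + (0.8333)·(-1.8333) + (4.8333)·(1.1667) + (-2.1667)·(-1.8333)) / 5 = 18.1667/5 = 3.6333
  s[X_2,X_2] = ((-0.6667)·(-0.6667) + (1.3333)·(1.3333) + (1.3333)·(1.3333) + (-2.6667)·(-2.6667) + (-2.6667)·(-2.6667) + (3.3333)·(3.3333)) / 5 = 29.3333/5 = 5.8667
  s[X_2,X_3] = ((-0.6667)·(-0.8333) + (1.3333)·(5.1667) + (1.3333)·(-1.8333) + (-2.6667)·(-1.8333) + (-2.6667)·(1.1667) + (3.3333)·(-1.8333)) / 5 = 0.6667/5 = 0.1333
  s[X_3,X_3] = ((-0.8333)·(-0.8333) + (5.1667)·(5.1667) + (-1.8333)·(-1.8333) + (-1.8333)·(-1.8333) + (1.1667)·(1.1667) + (-1.8333)·(-1.8333)) / 5 = 38.8333/5 = 7.7667
  Sample standard deviations s_i = √(s[i,i]):
  s(X_1) = √(7.7667) = 2.7869
  s(X_2) = √(5.8667) = 2.4221
  s(X_3) = √(7.7667) = 2.7869

Step 3 — r_{ij} = s_{ij} / (s_i · s_j):
  r[X_1,X_1] = 1 (diagonal).
  r[X_1,X_2] = -4.5333 / (2.7869 · 2.4221) = -4.5333 / 6.7501 = -0.6716
  r[X_1,X_3] = 3.6333 / (2.7869 · 2.7869) = 3.6333 / 7.7667 = 0.4678
  r[X_2,X_2] = 1 (diagonal).
  r[X_2,X_3] = 0.1333 / (2.4221 · 2.7869) = 0.1333 / 6.7501 = 0.0198
  r[X_3,X_3] = 1 (diagonal).

R is symmetric with unit diagonal. Assembling:

R = [[1, -0.6716, 0.4678],
 [-0.6716, 1, 0.0198],
 [0.4678, 0.0198, 1]]


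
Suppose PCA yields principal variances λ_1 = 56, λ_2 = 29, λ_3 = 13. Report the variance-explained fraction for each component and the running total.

Step 1 — total variance = trace(Sigma) = Σ λ_i = 56 + 29 + 13 = 98.

Step 2 — fraction explained by component i = λ_i / Σ λ:
  PC1: 56/98 = 0.5714
  PC2: 29/98 = 0.2959
  PC3: 13/98 = 0.1327

Step 3 — cumulative fraction after k components = (λ_1 + ... + λ_k) / Σ λ:
  k = 1: 56/98 = 0.5714
  k = 2: (56 + 29)/98 = 85/98 = 0.8673
  k = 3: (56 + 29 + 13)/98 = 98/98 = 1

Summary (fraction, with percent):

explained: PC1 0.5714 (57.14%), PC2 0.2959 (29.59%), PC3 0.1327 (13.27%);  cumulative: 0.5714, 0.8673, 1


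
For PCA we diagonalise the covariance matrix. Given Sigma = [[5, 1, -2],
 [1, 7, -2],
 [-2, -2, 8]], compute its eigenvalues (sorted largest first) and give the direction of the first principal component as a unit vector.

Step 1 — characteristic polynomial p(λ) = det(λI - Sigma) = λ³ - tr·λ² + c_1·λ - det, where tr = trace, c_1 = sum of the principal 2×2 minors, det = det(Sigma):
  tr = 5 + 7 + 8 = 20,
  c_1 = (5·7 - (1)²) + (5·8 - (-2)²) + (7·8 - (-2)²) = 34 + 36 + 52 = 122,
  det = 5·(7·8 - (-2)²) - (1)·((1)·8 - (-2)·(-2)) + (-2)·((1)·(-2) - 7·(-2)) = 5·(52) - (1)·(4) + (-2)·(12) = 232.
  So p(λ) = λ³ - 20λ² + 122λ - 232.
Step 2 — look for an integer root (rational root theorem: any rational root is an integer divisor of 232). Testing λ = 4:
  p(4) = 64 - 320 + 488 - 232 = 0  ✓
  Dividing out (λ - 4): p(λ) = (λ - 4)(λ² - 16λ + 58).
Step 3 — remaining eigenvalues from the quadratic λ² - 16λ + 58 = 0:
  Δ = 16² - 4·58 = 256 - 232 = 24,  λ = (16 ± √24)/2 = (16 ± 4.899)/2 ≈ 10.4495 or 5.5505.
  Sorted: λ_1 = 10.4495,  λ_2 = 5.5505,  λ_3 = 4  (check: sum = 20 = tr ✓).

Step 4 — unit eigenvector for λ_1 ≈ 10.4495: v spans the null space of (Sigma - λ_1 I), whose rows are
  r_1 = (-5.4495, 1, -2),  r_2 = (1, -3.4495, -2),  r_3 = (-2, -2, -2.4495).
  v is orthogonal to every row, so take v ∝ r_1 × r_2 = ((1)·(-2) - (-2)·(-3.4495), (-2)·(1) - (-5.4495)·(-2), (-5.4495)·(-3.4495) - (1)·(1)) ≈ (-8.899, -12.899, 17.798).
  Rescale (multiply by -1 so the first nonzero entry is positive): u = (8.899, 12.899, -17.798).
  ||u|| = √((8.899)² + (12.899)² + (-17.798)²) = √(562.3429) ≈ 23.7138,  v_1 = u/||u|| ≈ (0.3753, 0.5439, -0.7505) (||v_1|| = 1).

λ_1 = 10.4495,  λ_2 = 5.5505,  λ_3 = 4;  v_1 ≈ (0.3753, 0.5439, -0.7505)


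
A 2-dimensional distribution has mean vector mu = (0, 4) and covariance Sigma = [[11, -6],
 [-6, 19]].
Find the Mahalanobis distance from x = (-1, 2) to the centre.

Step 1 — centre the observation: (x - mu) = (-1, -2).

Step 2 — invert Sigma. det(Sigma) = 11·19 - (-6)² = 173.
  Sigma^{-1} = (1/det) · [[d, -b], [-b, a]] = [[0.1098, 0.0347],
 [0.0347, 0.0636]].

Step 3 — form the quadratic (x - mu)^T · Sigma^{-1} · (x - mu):
  Sigma^{-1} · (x - mu) = (-0.1792, -0.1618).
  (x - mu)^T · [Sigma^{-1} · (x - mu)] = (-1)·(-0.1792) + (-2)·(-0.1618) = 0.5029.

Step 4 — take square root: d = √(0.5029) ≈ 0.7091.

d(x, mu) = √(0.5029) ≈ 0.7091


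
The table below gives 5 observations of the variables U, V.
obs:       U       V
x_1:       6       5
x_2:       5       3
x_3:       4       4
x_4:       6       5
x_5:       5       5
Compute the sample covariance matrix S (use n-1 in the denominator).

Step 1 — column means:
  mean(U) = (6 + 5 + 4 + 6 + 5) / 5 = 26/5 = 5.2
  mean(V) = (5 + 3 + 4 + 5 + 5) / 5 = 22/5 = 4.4

Step 2 — sample covariance S[i,j] = (1/(n-1)) · Σ_k (x_{k,i} - mean_i) · (x_{k,j} - mean_j), with n-1 = 4.
  S[U,U] = ((0.8)·(0.8) + (-0.2)·(-0.2) + (-1.2)·(-1.2) + (0.8)·(0.8) + (-0.2)·(-0.2)) / 4 = 2.8/4 = 0.7
  S[U,V] = ((0.8)·(0.6) + (-0.2)·(-1.4) + (-1.2)·(-0.4) + (0.8)·(0.6) + (-0.2)·(0.6)) / 4 = 1.6/4 = 0.4
  S[V,V] = ((0.6)·(0.6) + (-1.4)·(-1.4) + (-0.4)·(-0.4) + (0.6)·(0.6) + (0.6)·(0.6)) / 4 = 3.2/4 = 0.8

S is symmetric (S[j,i] = S[i,j]). Assembling:

S = [[0.7, 0.4],
 [0.4, 0.8]]


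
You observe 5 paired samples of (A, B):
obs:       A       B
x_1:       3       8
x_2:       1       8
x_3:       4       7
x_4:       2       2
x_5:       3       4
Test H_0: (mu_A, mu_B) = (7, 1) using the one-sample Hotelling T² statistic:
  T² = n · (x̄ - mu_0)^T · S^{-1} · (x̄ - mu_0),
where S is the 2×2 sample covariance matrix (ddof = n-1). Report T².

Step 1 — sample mean vector:
  mean(A) = (3 + 1 + 4 + 2 + 3) / 5 = 13/5 = 2.6
  mean(B) = (8 + 8 + 7 + 2 + 4) / 5 = 29/5 = 5.8
  x̄ = (2.6, 5.8),  deviation x̄ - mu_0 = (2.6, 5.8) - (7, 1) = (-4.4, 4.8).

Step 2 — sample covariance matrix, S[i,j] = (1/(n-1)) · Σ_k (x_{k,i} - mean_i) · (x_{k,j} - mean_j), divisor n-1 = 4:
  S[A,A] = ((0.4)·(0.4) + (-1.6)·(-1.6) + (1.4)·(1.4) + (-0.6)·(-0.6) + (0.4)·(0.4)) / 4 = 5.2/4 = 1.3
  S[A,B] = ((0.4)·(2.2) + (-1.6)·(2.2) + (1.4)·(1.2) + (-0.6)·(-3.8) + (0.4)·(-1.8)) / 4 = 0.6/4 = 0.15
  S[B,B] = ((2.2)·(2.2) + (2.2)·(2.2) + (1.2)·(1.2) + (-3.8)·(-3.8) + (-1.8)·(-1.8)) / 4 = 28.8/4 = 7.2
  S = [[1.3, 0.15],
 [0.15, 7.2]].

Step 3 — invert S. det(S) = 1.3·7.2 - (0.15)² = 9.3375.
  S^{-1} = (1/det) · [[d, -b], [-b, a]] = [[0.7711, -0.0161],
 [-0.0161, 0.1392]].

Step 4 — quadratic form (x̄ - mu_0)^T · S^{-1} · (x̄ - mu_0):
  S^{-1} · (x̄ - mu_0) = (-3.4699, 0.739),
  (x̄ - mu_0)^T · [...] = (-4.4)·(-3.4699) + (4.8)·(0.739) = 18.8145.

Step 5 — scale by n: T² = 5 · 18.8145 = 94.0723.

T² ≈ 94.0723


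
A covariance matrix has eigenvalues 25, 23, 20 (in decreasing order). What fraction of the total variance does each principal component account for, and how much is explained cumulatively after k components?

Step 1 — total variance = trace(Sigma) = Σ λ_i = 25 + 23 + 20 = 68.

Step 2 — fraction explained by component i = λ_i / Σ λ:
  PC1: 25/68 = 0.3676
  PC2: 23/68 = 0.3382
  PC3: 20/68 = 0.2941

Step 3 — cumulative fraction after k components = (λ_1 + ... + λ_k) / Σ λ:
  k = 1: 25/68 = 0.3676
  k = 2: (25 + 23)/68 = 48/68 = 0.7059
  k = 3: (25 + 23 + 20)/68 = 68/68 = 1

Summary (fraction, with percent):

explained: PC1 0.3676 (36.76%), PC2 0.3382 (33.82%), PC3 0.2941 (29.41%);  cumulative: 0.3676, 0.7059, 1


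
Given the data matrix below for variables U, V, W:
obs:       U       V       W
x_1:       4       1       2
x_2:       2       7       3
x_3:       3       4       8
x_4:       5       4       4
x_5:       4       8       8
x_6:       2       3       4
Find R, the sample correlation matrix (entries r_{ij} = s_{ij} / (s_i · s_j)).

Step 1 — column means:
  mean(U) = (4 + 2 + 3 + 5 + 4 + 2) / 6 = 20/6 = 3.3333
  mean(V) = (1 + 7 + 4 + 4 + 8 + 3) / 6 = 27/6 = 4.5
  mean(W) = (2 + 3 + 8 + 4 + 8 + 4) / 6 = 29/6 = 4.8333

Step 2 — sample variances and covariances s[i,j] = (1/(n-1)) · Σ_k (x_{k,i} - mean_i) · (x_{k,j} - mean_j), with n-1 = 5:
  s[U,U] = ((0.6667)·(0.6667) + (-1.3333)·(-1.3333) + (-0.3333)·(-0.3333) + (1.6667)·(1.6667) + (0.6667)·(0.6667) + (-1.3333)·(-1.3333)) / 5 = 7.3333/5 = 1.4667
  s[U,V] = ((0.6667)·(-3.5) + (-1.3333)·(2.5) + (-0.3333)·(-0.5) + (1.6667)·(-0.5) + (0.6667)·(3.5) + (-1.3333)·(-1.5)) / 5 = -2/5 = -0.4
  s[U,W] = ((0.6667)·(-2.8333) + (-1.3333)·(-1.8333) + (-0.3333)·(3.1667) + (1.6667)·(-0.8333) + (0.6667)·(3.1667) + (-1.3333)·(-0.8333)) / 5 = 1.3333/5 = 0.2667
  s[V,V] = ((-3.5)·(-3.5) + (2.5)·(2.5) + (-0.5)·(-0.5) + (-0.5)·(-0.5) + (3.5)·(3.5) + (-1.5)·(-1.5)) / 5 = 33.5/5 = 6.7
  s[V,W] = ((-3.5)·(-2.8333) + (2.5)·(-1.8333) + (-0.5)·(3.1667) + (-0.5)·(-0.8333) + (3.5)·(3.1667) + (-1.5)·(-0.8333)) / 5 = 16.5/5 = 3.3
  s[W,W] = ((-2.8333)·(-2.8333) + (-1.8333)·(-1.8333) + (3.1667)·(3.1667) + (-0.8333)·(-0.8333) + (3.1667)·(3.1667) + (-0.8333)·(-0.8333)) / 5 = 32.8333/5 = 6.5667
  Sample standard deviations s_i = √(s[i,i]):
  s(U) = √(1.4667) = 1.2111
  s(V) = √(6.7) = 2.5884
  s(W) = √(6.5667) = 2.5626

Step 3 — r_{ij} = s_{ij} / (s_i · s_j):
  r[U,U] = 1 (diagonal).
  r[U,V] = -0.4 / (1.2111 · 2.5884) = -0.4 / 3.1348 = -0.1276
  r[U,W] = 0.2667 / (1.2111 · 2.5626) = 0.2667 / 3.1034 = 0.0859
  r[V,V] = 1 (diagonal).
  r[V,W] = 3.3 / (2.5884 · 2.5626) = 3.3 / 6.633 = 0.4975
  r[W,W] = 1 (diagonal).

R is symmetric with unit diagonal. Assembling:

R = [[1, -0.1276, 0.0859],
 [-0.1276, 1, 0.4975],
 [0.0859, 0.4975, 1]]


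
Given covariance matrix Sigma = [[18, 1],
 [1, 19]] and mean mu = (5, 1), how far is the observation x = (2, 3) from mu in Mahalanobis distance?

Step 1 — centre the observation: (x - mu) = (-3, 2).

Step 2 — invert Sigma. det(Sigma) = 18·19 - (1)² = 341.
  Sigma^{-1} = (1/det) · [[d, -b], [-b, a]] = [[0.0557, -0.0029],
 [-0.0029, 0.0528]].

Step 3 — form the quadratic (x - mu)^T · Sigma^{-1} · (x - mu):
  Sigma^{-1} · (x - mu) = (-0.173, 0.1144).
  (x - mu)^T · [Sigma^{-1} · (x - mu)] = (-3)·(-0.173) + (2)·(0.1144) = 0.7478.

Step 4 — take square root: d = √(0.7478) ≈ 0.8648.

d(x, mu) = √(0.7478) ≈ 0.8648


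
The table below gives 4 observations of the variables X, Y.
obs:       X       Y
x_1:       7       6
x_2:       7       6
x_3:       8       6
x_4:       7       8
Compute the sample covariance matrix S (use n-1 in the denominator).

Step 1 — column means:
  mean(X) = (7 + 7 + 8 + 7) / 4 = 29/4 = 7.25
  mean(Y) = (6 + 6 + 6 + 8) / 4 = 26/4 = 6.5

Step 2 — sample covariance S[i,j] = (1/(n-1)) · Σ_k (x_{k,i} - mean_i) · (x_{k,j} - mean_j), with n-1 = 3.
  S[X,X] = ((-0.25)·(-0.25) + (-0.25)·(-0.25) + (0.75)·(0.75) + (-0.25)·(-0.25)) / 3 = 0.75/3 = 0.25
  S[X,Y] = ((-0.25)·(-0.5) + (-0.25)·(-0.5) + (0.75)·(-0.5) + (-0.25)·(1.5)) / 3 = -0.5/3 = -0.1667
  S[Y,Y] = ((-0.5)·(-0.5) + (-0.5)·(-0.5) + (-0.5)·(-0.5) + (1.5)·(1.5)) / 3 = 3/3 = 1

S is symmetric (S[j,i] = S[i,j]). Assembling:

S = [[0.25, -0.1667],
 [-0.1667, 1]]


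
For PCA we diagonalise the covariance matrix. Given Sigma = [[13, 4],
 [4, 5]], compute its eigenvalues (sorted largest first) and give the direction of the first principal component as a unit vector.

Step 1 — characteristic polynomial of 2×2 Sigma:
  det(Sigma - λI) = λ² - trace · λ + det = 0.
  trace = 13 + 5 = 18, det = 13·5 - (4)² = 49.
Step 2 — discriminant:
  Δ = trace² - 4·det = 324 - 196 = 128.
Step 3 — eigenvalues:
  λ = (trace ± √Δ)/2 = (18 ± 11.3137)/2,
  λ_1 = 14.6569,  λ_2 = 3.3431.

Step 4 — unit eigenvector for λ_1: solve (Sigma - λ_1 I)v = 0. First row:
  (13 - 14.6569)·v_x + (4)·v_y = 0, i.e. (-1.6569)·v_x + (4)·v_y = 0,
  so v ∝ (b, λ_1 - a) = (4, 1.6569) = u.
  ||u|| = √((4)² + (1.6569)²) = √(18.7452) ≈ 4.3296,
  v_1 = u/||u|| ≈ (0.9239, 0.3827) (||v_1|| = 1).

λ_1 = 14.6569,  λ_2 = 3.3431;  v_1 ≈ (0.9239, 0.3827)


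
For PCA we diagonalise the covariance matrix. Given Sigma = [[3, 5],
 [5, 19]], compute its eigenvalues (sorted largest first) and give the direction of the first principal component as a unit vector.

Step 1 — characteristic polynomial of 2×2 Sigma:
  det(Sigma - λI) = λ² - trace · λ + det = 0.
  trace = 3 + 19 = 22, det = 3·19 - (5)² = 32.
Step 2 — discriminant:
  Δ = trace² - 4·det = 484 - 128 = 356.
Step 3 — eigenvalues:
  λ = (trace ± √Δ)/2 = (22 ± 18.868)/2,
  λ_1 = 20.434,  λ_2 = 1.566.

Step 4 — unit eigenvector for λ_1: solve (Sigma - λ_1 I)v = 0. First row:
  (3 - 20.434)·v_x + (5)·v_y = 0, i.e. (-17.434)·v_x + (5)·v_y = 0,
  so v ∝ (b, λ_1 - a) = (5, 17.434) = u.
  ||u|| = √((5)² + (17.434)²) = √(328.9437) ≈ 18.1368,
  v_1 = u/||u|| ≈ (0.2757, 0.9612) (||v_1|| = 1).

λ_1 = 20.434,  λ_2 = 1.566;  v_1 ≈ (0.2757, 0.9612)


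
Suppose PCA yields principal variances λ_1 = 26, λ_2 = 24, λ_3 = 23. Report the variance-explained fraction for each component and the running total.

Step 1 — total variance = trace(Sigma) = Σ λ_i = 26 + 24 + 23 = 73.

Step 2 — fraction explained by component i = λ_i / Σ λ:
  PC1: 26/73 = 0.3562
  PC2: 24/73 = 0.3288
  PC3: 23/73 = 0.3151

Step 3 — cumulative fraction after k components = (λ_1 + ... + λ_k) / Σ λ:
  k = 1: 26/73 = 0.3562
  k = 2: (26 + 24)/73 = 50/73 = 0.6849
  k = 3: (26 + 24 + 23)/73 = 73/73 = 1

Summary (fraction, with percent):

explained: PC1 0.3562 (35.62%), PC2 0.3288 (32.88%), PC3 0.3151 (31.51%);  cumulative: 0.3562, 0.6849, 1


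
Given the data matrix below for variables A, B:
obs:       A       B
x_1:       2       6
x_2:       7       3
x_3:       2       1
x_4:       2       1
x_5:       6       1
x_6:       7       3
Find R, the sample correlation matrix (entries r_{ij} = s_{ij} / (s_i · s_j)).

Step 1 — column means:
  mean(A) = (2 + 7 + 2 + 2 + 6 + 7) / 6 = 26/6 = 4.3333
  mean(B) = (6 + 3 + 1 + 1 + 1 + 3) / 6 = 15/6 = 2.5

Step 2 — sample variances and covariances s[i,j] = (1/(n-1)) · Σ_k (x_{k,i} - mean_i) · (x_{k,j} - mean_j), with n-1 = 5:
  s[A,A] = ((-2.3333)·(-2.3333) + (2.6667)·(2.6667) + (-2.3333)·(-2.3333) + (-2.3333)·(-2.3333) + (1.6667)·(1.6667) + (2.6667)·(2.6667)) / 5 = 33.3333/5 = 6.6667
  s[A,B] = ((-2.3333)·(3.5) + (2.6667)·(0.5) + (-2.3333)·(-1.5) + (-2.3333)·(-1.5) + (1.6667)·(-1.5) + (2.6667)·(0.5)) / 5 = -1/5 = -0.2
  s[B,B] = ((3.5)·(3.5) + (0.5)·(0.5) + (-1.5)·(-1.5) + (-1.5)·(-1.5) + (-1.5)·(-1.5) + (0.5)·(0.5)) / 5 = 19.5/5 = 3.9
  Sample standard deviations s_i = √(s[i,i]):
  s(A) = √(6.6667) = 2.582
  s(B) = √(3.9) = 1.9748

Step 3 — r_{ij} = s_{ij} / (s_i · s_j):
  r[A,A] = 1 (diagonal).
  r[A,B] = -0.2 / (2.582 · 1.9748) = -0.2 / 5.099 = -0.0392
  r[B,B] = 1 (diagonal).

R is symmetric with unit diagonal. Assembling:

R = [[1, -0.0392],
 [-0.0392, 1]]


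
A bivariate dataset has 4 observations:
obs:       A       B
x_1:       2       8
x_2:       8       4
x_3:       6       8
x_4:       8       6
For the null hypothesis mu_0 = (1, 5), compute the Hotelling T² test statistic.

Step 1 — sample mean vector:
  mean(A) = (2 + 8 + 6 + 8) / 4 = 24/4 = 6
  mean(B) = (8 + 4 + 8 + 6) / 4 = 26/4 = 6.5
  x̄ = (6, 6.5),  deviation x̄ - mu_0 = (6, 6.5) - (1, 5) = (5, 1.5).

Step 2 — sample covariance matrix, S[i,j] = (1/(n-1)) · Σ_k (x_{k,i} - mean_i) · (x_{k,j} - mean_j), divisor n-1 = 3:
  S[A,A] = ((-4)·(-4) + (2)·(2) + (0)·(0) + (2)·(2)) / 3 = 24/3 = 8
  S[A,B] = ((-4)·(1.5) + (2)·(-2.5) + (0)·(1.5) + (2)·(-0.5)) / 3 = -12/3 = -4
  S[B,B] = ((1.5)·(1.5) + (-2.5)·(-2.5) + (1.5)·(1.5) + (-0.5)·(-0.5)) / 3 = 11/3 = 3.6667
  S = [[8, -4],
 [-4, 3.6667]].

Step 3 — invert S. det(S) = 8·3.6667 - (-4)² = 13.3333.
  S^{-1} = (1/det) · [[d, -b], [-b, a]] = [[0.275, 0.3],
 [0.3, 0.6]].

Step 4 — quadratic form (x̄ - mu_0)^T · S^{-1} · (x̄ - mu_0):
  S^{-1} · (x̄ - mu_0) = (1.825, 2.4),
  (x̄ - mu_0)^T · [...] = (5)·(1.825) + (1.5)·(2.4) = 12.725.

Step 5 — scale by n: T² = 4 · 12.725 = 50.9.

T² ≈ 50.9


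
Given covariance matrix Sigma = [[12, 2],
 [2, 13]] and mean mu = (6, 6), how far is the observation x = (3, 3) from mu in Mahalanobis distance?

Step 1 — centre the observation: (x - mu) = (-3, -3).

Step 2 — invert Sigma. det(Sigma) = 12·13 - (2)² = 152.
  Sigma^{-1} = (1/det) · [[d, -b], [-b, a]] = [[0.0855, -0.0132],
 [-0.0132, 0.0789]].

Step 3 — form the quadratic (x - mu)^T · Sigma^{-1} · (x - mu):
  Sigma^{-1} · (x - mu) = (-0.2171, -0.1974).
  (x - mu)^T · [Sigma^{-1} · (x - mu)] = (-3)·(-0.2171) + (-3)·(-0.1974) = 1.2434.

Step 4 — take square root: d = √(1.2434) ≈ 1.1151.

d(x, mu) = √(1.2434) ≈ 1.1151


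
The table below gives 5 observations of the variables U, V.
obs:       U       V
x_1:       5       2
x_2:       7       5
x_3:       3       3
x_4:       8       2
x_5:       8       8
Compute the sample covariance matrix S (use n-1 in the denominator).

Step 1 — column means:
  mean(U) = (5 + 7 + 3 + 8 + 8) / 5 = 31/5 = 6.2
  mean(V) = (2 + 5 + 3 + 2 + 8) / 5 = 20/5 = 4

Step 2 — sample covariance S[i,j] = (1/(n-1)) · Σ_k (x_{k,i} - mean_i) · (x_{k,j} - mean_j), with n-1 = 4.
  S[U,U] = ((-1.2)·(-1.2) + (0.8)·(0.8) + (-3.2)·(-3.2) + (1.8)·(1.8) + (1.8)·(1.8)) / 4 = 18.8/4 = 4.7
  S[U,V] = ((-1.2)·(-2) + (0.8)·(1) + (-3.2)·(-1) + (1.8)·(-2) + (1.8)·(4)) / 4 = 10/4 = 2.5
  S[V,V] = ((-2)·(-2) + (1)·(1) + (-1)·(-1) + (-2)·(-2) + (4)·(4)) / 4 = 26/4 = 6.5

S is symmetric (S[j,i] = S[i,j]). Assembling:

S = [[4.7, 2.5],
 [2.5, 6.5]]


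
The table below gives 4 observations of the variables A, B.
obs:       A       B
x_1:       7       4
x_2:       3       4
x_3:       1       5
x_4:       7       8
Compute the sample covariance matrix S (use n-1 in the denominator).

Step 1 — column means:
  mean(A) = (7 + 3 + 1 + 7) / 4 = 18/4 = 4.5
  mean(B) = (4 + 4 + 5 + 8) / 4 = 21/4 = 5.25

Step 2 — sample covariance S[i,j] = (1/(n-1)) · Σ_k (x_{k,i} - mean_i) · (x_{k,j} - mean_j), with n-1 = 3.
  S[A,A] = ((2.5)·(2.5) + (-1.5)·(-1.5) + (-3.5)·(-3.5) + (2.5)·(2.5)) / 3 = 27/3 = 9
  S[A,B] = ((2.5)·(-1.25) + (-1.5)·(-1.25) + (-3.5)·(-0.25) + (2.5)·(2.75)) / 3 = 6.5/3 = 2.1667
  S[B,B] = ((-1.25)·(-1.25) + (-1.25)·(-1.25) + (-0.25)·(-0.25) + (2.75)·(2.75)) / 3 = 10.75/3 = 3.5833

S is symmetric (S[j,i] = S[i,j]). Assembling:

S = [[9, 2.1667],
 [2.1667, 3.5833]]


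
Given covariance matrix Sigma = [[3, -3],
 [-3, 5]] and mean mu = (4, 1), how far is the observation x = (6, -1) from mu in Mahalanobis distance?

Step 1 — centre the observation: (x - mu) = (2, -2).

Step 2 — invert Sigma. det(Sigma) = 3·5 - (-3)² = 6.
  Sigma^{-1} = (1/det) · [[d, -b], [-b, a]] = [[0.8333, 0.5],
 [0.5, 0.5]].

Step 3 — form the quadratic (x - mu)^T · Sigma^{-1} · (x - mu):
  Sigma^{-1} · (x - mu) = (0.6667, 0).
  (x - mu)^T · [Sigma^{-1} · (x - mu)] = (2)·(0.6667) + (-2)·(0) = 1.3333.

Step 4 — take square root: d = √(1.3333) ≈ 1.1547.

d(x, mu) = √(1.3333) ≈ 1.1547


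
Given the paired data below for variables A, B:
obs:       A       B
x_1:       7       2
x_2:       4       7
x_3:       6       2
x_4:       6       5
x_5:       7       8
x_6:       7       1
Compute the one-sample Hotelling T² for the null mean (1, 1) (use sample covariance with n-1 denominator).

Step 1 — sample mean vector:
  mean(A) = (7 + 4 + 6 + 6 + 7 + 7) / 6 = 37/6 = 6.1667
  mean(B) = (2 + 7 + 2 + 5 + 8 + 1) / 6 = 25/6 = 4.1667
  x̄ = (6.1667, 4.1667),  deviation x̄ - mu_0 = (6.1667, 4.1667) - (1, 1) = (5.1667, 3.1667).

Step 2 — sample covariance matrix, S[i,j] = (1/(n-1)) · Σ_k (x_{k,i} - mean_i) · (x_{k,j} - mean_j), divisor n-1 = 5:
  S[A,A] = ((0.8333)·(0.8333) + (-2.1667)·(-2.1667) + (-0.1667)·(-0.1667) + (-0.1667)·(-0.1667) + (0.8333)·(0.8333) + (0.8333)·(0.8333)) / 5 = 6.8333/5 = 1.3667
  S[A,B] = ((0.8333)·(-2.1667) + (-2.1667)·(2.8333) + (-0.1667)·(-2.1667) + (-0.1667)·(0.8333) + (0.8333)·(3.8333) + (0.8333)·(-3.1667)) / 5 = -7.1667/5 = -1.4333
  S[B,B] = ((-2.1667)·(-2.1667) + (2.8333)·(2.8333) + (-2.1667)·(-2.1667) + (0.8333)·(0.8333) + (3.8333)·(3.8333) + (-3.1667)·(-3.1667)) / 5 = 42.8333/5 = 8.5667
  S = [[1.3667, -1.4333],
 [-1.4333, 8.5667]].

Step 3 — invert S. det(S) = 1.3667·8.5667 - (-1.4333)² = 9.6533.
  S^{-1} = (1/det) · [[d, -b], [-b, a]] = [[0.8874, 0.1485],
 [0.1485, 0.1416]].

Step 4 — quadratic form (x̄ - mu_0)^T · S^{-1} · (x̄ - mu_0):
  S^{-1} · (x̄ - mu_0) = (5.0552, 1.2155),
  (x̄ - mu_0)^T · [...] = (5.1667)·(5.0552) + (3.1667)·(1.2155) = 29.9678.

Step 5 — scale by n: T² = 6 · 29.9678 = 179.8066.

T² ≈ 179.8066


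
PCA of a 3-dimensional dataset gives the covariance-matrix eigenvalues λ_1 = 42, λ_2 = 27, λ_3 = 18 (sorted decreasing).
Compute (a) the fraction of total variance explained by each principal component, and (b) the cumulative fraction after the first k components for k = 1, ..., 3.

Step 1 — total variance = trace(Sigma) = Σ λ_i = 42 + 27 + 18 = 87.

Step 2 — fraction explained by component i = λ_i / Σ λ:
  PC1: 42/87 = 0.4828
  PC2: 27/87 = 0.3103
  PC3: 18/87 = 0.2069

Step 3 — cumulative fraction after k components = (λ_1 + ... + λ_k) / Σ λ:
  k = 1: 42/87 = 0.4828
  k = 2: (42 + 27)/87 = 69/87 = 0.7931
  k = 3: (42 + 27 + 18)/87 = 87/87 = 1

Summary (fraction, with percent):

explained: PC1 0.4828 (48.28%), PC2 0.3103 (31.03%), PC3 0.2069 (20.69%);  cumulative: 0.4828, 0.7931, 1


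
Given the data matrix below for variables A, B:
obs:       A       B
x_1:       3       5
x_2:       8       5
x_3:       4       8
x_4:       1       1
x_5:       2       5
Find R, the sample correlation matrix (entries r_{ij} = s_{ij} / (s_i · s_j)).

Step 1 — column means:
  mean(A) = (3 + 8 + 4 + 1 + 2) / 5 = 18/5 = 3.6
  mean(B) = (5 + 5 + 8 + 1 + 5) / 5 = 24/5 = 4.8

Step 2 — sample variances and covariances s[i,j] = (1/(n-1)) · Σ_k (x_{k,i} - mean_i) · (x_{k,j} - mean_j), with n-1 = 4:
  s[A,A] = ((-0.6)·(-0.6) + (4.4)·(4.4) + (0.4)·(0.4) + (-2.6)·(-2.6) + (-1.6)·(-1.6)) / 4 = 29.2/4 = 7.3
  s[A,B] = ((-0.6)·(0.2) + (4.4)·(0.2) + (0.4)·(3.2) + (-2.6)·(-3.8) + (-1.6)·(0.2)) / 4 = 11.6/4 = 2.9
  s[B,B] = ((0.2)·(0.2) + (0.2)·(0.2) + (3.2)·(3.2) + (-3.8)·(-3.8) + (0.2)·(0.2)) / 4 = 24.8/4 = 6.2
  Sample standard deviations s_i = √(s[i,i]):
  s(A) = √(7.3) = 2.7019
  s(B) = √(6.2) = 2.49

Step 3 — r_{ij} = s_{ij} / (s_i · s_j):
  r[A,A] = 1 (diagonal).
  r[A,B] = 2.9 / (2.7019 · 2.49) = 2.9 / 6.7276 = 0.4311
  r[B,B] = 1 (diagonal).

R is symmetric with unit diagonal. Assembling:

R = [[1, 0.4311],
 [0.4311, 1]]
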